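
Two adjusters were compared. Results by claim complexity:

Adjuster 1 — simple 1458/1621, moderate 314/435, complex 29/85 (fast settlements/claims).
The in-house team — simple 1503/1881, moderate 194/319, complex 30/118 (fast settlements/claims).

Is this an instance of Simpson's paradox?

No

Simple: Adjuster 1 1458/1621 = 89.9%, the in-house team 1503/1881 = 79.9% → Adjuster 1
Moderate: Adjuster 1 314/435 = 72.2%, the in-house team 194/319 = 60.8% → Adjuster 1
Complex: Adjuster 1 29/85 = 34.1%, the in-house team 30/118 = 25.4% → Adjuster 1
Overall: Adjuster 1 1801/2141 = 84.1%, the in-house team 1727/2318 = 74.5% → Adjuster 1
Adjuster 1 wins overall and in every claim group — no reversal.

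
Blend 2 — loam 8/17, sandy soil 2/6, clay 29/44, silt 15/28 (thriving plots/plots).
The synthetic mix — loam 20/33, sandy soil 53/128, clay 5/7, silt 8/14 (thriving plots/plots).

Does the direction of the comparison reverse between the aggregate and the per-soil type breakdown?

Loam: Blend 2 8/17 = 47.1%, the synthetic mix 20/33 = 60.6% → the synthetic mix
Sandy soil: Blend 2 2/6 = 33.3%, the synthetic mix 53/128 = 41.4% → the synthetic mix
Clay: Blend 2 29/44 = 65.9%, the synthetic mix 5/7 = 71.4% → the synthetic mix
Silt: Blend 2 15/28 = 53.6%, the synthetic mix 8/14 = 57.1% → the synthetic mix
Overall: Blend 2 54/95 = 56.8%, the synthetic mix 86/182 = 47.3% → Blend 2
The synthetic mix wins each soil group but Blend 2 wins overall — the comparison reverses. The synthetic mix's plots skew toward sandy soil, which has a lower base rate.

Yes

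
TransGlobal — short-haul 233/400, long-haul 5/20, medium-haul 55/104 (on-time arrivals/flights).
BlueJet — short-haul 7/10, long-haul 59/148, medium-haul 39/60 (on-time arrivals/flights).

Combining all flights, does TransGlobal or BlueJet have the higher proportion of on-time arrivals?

Short-haul: TransGlobal 233/400 = 58.2%, BlueJet 7/10 = 70.0% → BlueJet
Long-haul: TransGlobal 5/20 = 25.0%, BlueJet 59/148 = 39.9% → BlueJet
Medium-haul: TransGlobal 55/104 = 52.9%, BlueJet 39/60 = 65.0% → BlueJet
Overall: TransGlobal 293/524 = 55.9%, BlueJet 105/218 = 48.2% → TransGlobal
(BlueJet wins every route group but TransGlobal wins overall — BlueJet's flights skew toward the low-rate long-haul group.)

TransGlobal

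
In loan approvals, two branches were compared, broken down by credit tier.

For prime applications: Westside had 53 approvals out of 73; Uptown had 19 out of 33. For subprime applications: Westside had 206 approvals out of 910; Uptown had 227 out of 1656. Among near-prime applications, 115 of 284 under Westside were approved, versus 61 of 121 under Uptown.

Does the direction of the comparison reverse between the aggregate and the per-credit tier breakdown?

Prime: Westside 53/73 = 72.6%, Uptown 19/33 = 57.6% → Westside
Subprime: Westside 206/910 = 22.6%, Uptown 227/1656 = 13.7% → Westside
Near-prime: Westside 115/284 = 40.5%, Uptown 61/121 = 50.4% → Uptown
Overall: Westside 374/1267 = 29.5%, Uptown 307/1810 = 17.0% → Westside
Neither sweeps: Westside wins 2 of 3 groups, Uptown wins 1. Westside wins overall but not every group — no Simpson reversal.

No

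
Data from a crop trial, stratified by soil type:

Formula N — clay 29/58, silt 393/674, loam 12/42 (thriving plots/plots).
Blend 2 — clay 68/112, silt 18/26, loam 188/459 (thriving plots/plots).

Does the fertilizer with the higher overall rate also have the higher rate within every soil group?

Clay: Formula N 29/58 = 50.0%, Blend 2 68/112 = 60.7% → Blend 2
Silt: Formula N 393/674 = 58.3%, Blend 2 18/26 = 69.2% → Blend 2
Loam: Formula N 12/42 = 28.6%, Blend 2 188/459 = 41.0% → Blend 2
Overall: Formula N 434/774 = 56.1%, Blend 2 274/597 = 45.9% → Formula N
Blend 2 wins each soil group but Formula N wins overall — the comparison reverses. Blend 2's plots skew toward loam, which has a lower base rate.

No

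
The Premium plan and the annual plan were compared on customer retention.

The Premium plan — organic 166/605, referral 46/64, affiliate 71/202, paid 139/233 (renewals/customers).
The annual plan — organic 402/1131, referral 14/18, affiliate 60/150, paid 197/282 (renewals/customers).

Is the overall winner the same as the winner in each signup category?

Yes

Organic: the Premium plan 166/605 = 27.4%, the annual plan 402/1131 = 35.5% → the annual plan
Referral: the Premium plan 46/64 = 71.9%, the annual plan 14/18 = 77.8% → the annual plan
Affiliate: the Premium plan 71/202 = 35.1%, the annual plan 60/150 = 40.0% → the annual plan
Paid: the Premium plan 139/233 = 59.7%, the annual plan 197/282 = 69.9% → the annual plan
Overall: the Premium plan 422/1104 = 38.2%, the annual plan 673/1581 = 42.6% → the annual plan
The annual plan wins overall and in every signup group — no reversal.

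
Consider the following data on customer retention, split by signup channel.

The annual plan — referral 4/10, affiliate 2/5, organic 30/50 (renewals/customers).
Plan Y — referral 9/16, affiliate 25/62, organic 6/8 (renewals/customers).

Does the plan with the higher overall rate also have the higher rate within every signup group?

Referral: the annual plan 4/10 = 40.0%, Plan Y 9/16 = 56.2% → Plan Y
Affiliate: the annual plan 2/5 = 40.0%, Plan Y 25/62 = 40.3% → Plan Y
Organic: the annual plan 30/50 = 60.0%, Plan Y 6/8 = 75.0% → Plan Y
Overall: the annual plan 36/65 = 55.4%, Plan Y 40/86 = 46.5% → the annual plan
Plan Y wins each signup group but the annual plan wins overall — the comparison reverses. Plan Y's customers skew toward affiliate, which has a lower base rate.

No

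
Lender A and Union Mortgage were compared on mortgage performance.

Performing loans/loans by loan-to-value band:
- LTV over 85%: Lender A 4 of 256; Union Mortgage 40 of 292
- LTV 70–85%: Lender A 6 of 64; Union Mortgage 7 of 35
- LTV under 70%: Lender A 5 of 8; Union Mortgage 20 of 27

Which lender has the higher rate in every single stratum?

LTV over 85%: Lender A 4/256 = 1.6%, Union Mortgage 40/292 = 13.7% → Union Mortgage
LTV 70–85%: Lender A 6/64 = 9.4%, Union Mortgage 7/35 = 20.0% → Union Mortgage
LTV under 70%: Lender A 5/8 = 62.5%, Union Mortgage 20/27 = 74.1% → Union Mortgage
Union Mortgage has the higher rate in all 3 groups.

Union Mortgage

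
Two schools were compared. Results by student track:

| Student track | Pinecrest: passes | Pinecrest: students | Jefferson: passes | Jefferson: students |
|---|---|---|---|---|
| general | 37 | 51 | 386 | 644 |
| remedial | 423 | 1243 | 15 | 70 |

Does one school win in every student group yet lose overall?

General: Pinecrest 37/51 = 72.5%, Jefferson 386/644 = 59.9% → Pinecrest
Remedial: Pinecrest 423/1243 = 34.0%, Jefferson 15/70 = 21.4% → Pinecrest
Overall: Pinecrest 460/1294 = 35.5%, Jefferson 401/714 = 56.2% → Jefferson
Pinecrest wins each student group but Jefferson wins overall — the comparison reverses. Pinecrest's students skew toward remedial, which has a lower base rate.

Yes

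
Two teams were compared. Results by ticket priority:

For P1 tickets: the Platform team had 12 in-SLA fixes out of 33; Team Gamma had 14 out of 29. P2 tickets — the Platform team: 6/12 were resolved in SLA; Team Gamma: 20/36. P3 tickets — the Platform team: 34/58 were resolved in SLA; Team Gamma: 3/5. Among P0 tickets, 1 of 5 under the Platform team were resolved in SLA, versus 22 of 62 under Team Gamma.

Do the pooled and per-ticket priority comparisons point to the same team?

P1: the Platform team 12/33 = 36.4%, Team Gamma 14/29 = 48.3% → Team Gamma
P2: the Platform team 6/12 = 50.0%, Team Gamma 20/36 = 55.6% → Team Gamma
P3: the Platform team 34/58 = 58.6%, Team Gamma 3/5 = 60.0% → Team Gamma
P0: the Platform team 1/5 = 20.0%, Team Gamma 22/62 = 35.5% → Team Gamma
Overall: the Platform team 53/108 = 49.1%, Team Gamma 59/132 = 44.7% → the Platform team
Team Gamma wins each ticket group but the Platform team wins overall — the comparison reverses. Team Gamma's tickets skew toward P0, which has a lower base rate.

No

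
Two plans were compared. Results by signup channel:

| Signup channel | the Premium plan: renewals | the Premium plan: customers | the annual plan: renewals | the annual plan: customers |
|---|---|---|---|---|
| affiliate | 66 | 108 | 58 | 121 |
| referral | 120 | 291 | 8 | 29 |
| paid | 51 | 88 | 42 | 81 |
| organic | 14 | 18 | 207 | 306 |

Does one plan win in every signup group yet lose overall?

Yes

Affiliate: the Premium plan 66/108 = 61.1%, the annual plan 58/121 = 47.9% → the Premium plan
Referral: the Premium plan 120/291 = 41.2%, the annual plan 8/29 = 27.6% → the Premium plan
Paid: the Premium plan 51/88 = 58.0%, the annual plan 42/81 = 51.9% → the Premium plan
Organic: the Premium plan 14/18 = 77.8%, the annual plan 207/306 = 67.6% → the Premium plan
Overall: the Premium plan 251/505 = 49.7%, the annual plan 315/537 = 58.7% → the annual plan
The Premium plan wins each signup group but the annual plan wins overall — the comparison reverses. The Premium plan's customers skew toward referral, which has a lower base rate.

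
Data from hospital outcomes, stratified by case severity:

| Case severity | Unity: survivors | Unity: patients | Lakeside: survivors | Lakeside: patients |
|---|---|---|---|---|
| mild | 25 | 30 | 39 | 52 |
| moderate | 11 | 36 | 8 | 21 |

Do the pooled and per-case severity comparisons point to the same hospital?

No

Mild: Unity 25/30 = 83.3%, Lakeside 39/52 = 75.0% → Unity
Moderate: Unity 11/36 = 30.6%, Lakeside 8/21 = 38.1% → Lakeside
Overall: Unity 36/66 = 54.5%, Lakeside 47/73 = 64.4% → Lakeside
Neither sweeps: Unity wins 1 of 2 groups, Lakeside wins 1. Lakeside wins overall but not every group — no Simpson reversal.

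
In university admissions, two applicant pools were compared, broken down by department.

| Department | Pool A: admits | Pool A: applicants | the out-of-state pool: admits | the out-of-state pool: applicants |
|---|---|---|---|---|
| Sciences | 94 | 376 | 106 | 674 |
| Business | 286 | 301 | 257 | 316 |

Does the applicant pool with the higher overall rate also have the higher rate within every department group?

Sciences: Pool A 94/376 = 25.0%, the out-of-state pool 106/674 = 15.7% → Pool A
Business: Pool A 286/301 = 95.0%, the out-of-state pool 257/316 = 81.3% → Pool A
Overall: Pool A 380/677 = 56.1%, the out-of-state pool 363/990 = 36.7% → Pool A
Pool A wins overall and in every department group — no reversal.

Yes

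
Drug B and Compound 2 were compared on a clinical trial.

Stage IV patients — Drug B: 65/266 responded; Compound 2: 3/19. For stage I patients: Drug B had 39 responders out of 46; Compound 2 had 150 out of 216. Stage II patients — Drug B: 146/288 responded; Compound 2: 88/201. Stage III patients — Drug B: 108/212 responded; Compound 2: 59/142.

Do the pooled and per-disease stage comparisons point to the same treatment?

Stage IV: Drug B 65/266 = 24.4%, Compound 2 3/19 = 15.8% → Drug B
Stage I: Drug B 39/46 = 84.8%, Compound 2 150/216 = 69.4% → Drug B
Stage II: Drug B 146/288 = 50.7%, Compound 2 88/201 = 43.8% → Drug B
Stage III: Drug B 108/212 = 50.9%, Compound 2 59/142 = 41.5% → Drug B
Overall: Drug B 358/812 = 44.1%, Compound 2 300/578 = 51.9% → Compound 2
Drug B wins each disease group but Compound 2 wins overall — the comparison reverses. Drug B's patients skew toward stage IV, which has a lower base rate.

No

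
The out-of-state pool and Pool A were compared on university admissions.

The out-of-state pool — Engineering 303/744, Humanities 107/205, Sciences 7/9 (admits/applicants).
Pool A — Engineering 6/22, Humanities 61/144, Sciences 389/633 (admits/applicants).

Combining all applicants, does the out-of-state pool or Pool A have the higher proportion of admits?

Pool A

Engineering: the out-of-state pool 303/744 = 40.7%, Pool A 6/22 = 27.3% → the out-of-state pool
Humanities: the out-of-state pool 107/205 = 52.2%, Pool A 61/144 = 42.4% → the out-of-state pool
Sciences: the out-of-state pool 7/9 = 77.8%, Pool A 389/633 = 61.5% → the out-of-state pool
Overall: the out-of-state pool 417/958 = 43.5%, Pool A 456/799 = 57.1% → Pool A
(The out-of-state pool wins every department group but Pool A wins overall — the out-of-state pool's applicants skew toward the low-rate Engineering group.)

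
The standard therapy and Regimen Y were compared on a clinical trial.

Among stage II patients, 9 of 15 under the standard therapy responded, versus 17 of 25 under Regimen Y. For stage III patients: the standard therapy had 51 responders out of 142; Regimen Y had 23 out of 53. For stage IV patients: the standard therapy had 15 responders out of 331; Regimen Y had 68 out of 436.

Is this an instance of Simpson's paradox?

No

Stage II: the standard therapy 9/15 = 60.0%, Regimen Y 17/25 = 68.0% → Regimen Y
Stage III: the standard therapy 51/142 = 35.9%, Regimen Y 23/53 = 43.4% → Regimen Y
Stage IV: the standard therapy 15/331 = 4.5%, Regimen Y 68/436 = 15.6% → Regimen Y
Overall: the standard therapy 75/488 = 15.4%, Regimen Y 108/514 = 21.0% → Regimen Y
Regimen Y wins overall and in every disease group — no reversal.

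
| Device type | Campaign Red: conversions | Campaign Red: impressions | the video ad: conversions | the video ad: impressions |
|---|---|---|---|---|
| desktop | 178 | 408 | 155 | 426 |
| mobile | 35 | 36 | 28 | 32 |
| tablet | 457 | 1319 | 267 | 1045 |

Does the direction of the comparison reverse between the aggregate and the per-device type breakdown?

No

Desktop: Campaign Red 178/408 = 43.6%, the video ad 155/426 = 36.4% → Campaign Red
Mobile: Campaign Red 35/36 = 97.2%, the video ad 28/32 = 87.5% → Campaign Red
Tablet: Campaign Red 457/1319 = 34.6%, the video ad 267/1045 = 25.6% → Campaign Red
Overall: Campaign Red 670/1763 = 38.0%, the video ad 450/1503 = 29.9% → Campaign Red
Campaign Red wins overall and in every device group — no reversal.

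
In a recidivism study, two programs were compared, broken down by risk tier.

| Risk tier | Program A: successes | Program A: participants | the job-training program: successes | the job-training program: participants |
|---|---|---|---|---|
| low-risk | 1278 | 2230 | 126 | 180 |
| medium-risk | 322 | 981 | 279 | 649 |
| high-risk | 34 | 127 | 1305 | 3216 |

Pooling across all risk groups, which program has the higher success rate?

Low-risk: Program A 1278/2230 = 57.3%, the job-training program 126/180 = 70.0% → the job-training program
Medium-risk: Program A 322/981 = 32.8%, the job-training program 279/649 = 43.0% → the job-training program
High-risk: Program A 34/127 = 26.8%, the job-training program 1305/3216 = 40.6% → the job-training program
Overall: Program A 1634/3338 = 49.0%, the job-training program 1710/4045 = 42.3% → Program A
(The job-training program wins every risk group but Program A wins overall — the job-training program's participants skew toward the low-rate high-risk group.)

Program A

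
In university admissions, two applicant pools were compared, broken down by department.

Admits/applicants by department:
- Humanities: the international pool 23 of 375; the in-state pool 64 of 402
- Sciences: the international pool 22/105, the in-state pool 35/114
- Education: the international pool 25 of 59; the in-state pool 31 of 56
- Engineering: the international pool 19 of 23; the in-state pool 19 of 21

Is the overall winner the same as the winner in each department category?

Yes

Humanities: the international pool 23/375 = 6.1%, the in-state pool 64/402 = 15.9% → the in-state pool
Sciences: the international pool 22/105 = 21.0%, the in-state pool 35/114 = 30.7% → the in-state pool
Education: the international pool 25/59 = 42.4%, the in-state pool 31/56 = 55.4% → the in-state pool
Engineering: the international pool 19/23 = 82.6%, the in-state pool 19/21 = 90.5% → the in-state pool
Overall: the international pool 89/562 = 15.8%, the in-state pool 149/593 = 25.1% → the in-state pool
The in-state pool wins overall and in every department group — no reversal.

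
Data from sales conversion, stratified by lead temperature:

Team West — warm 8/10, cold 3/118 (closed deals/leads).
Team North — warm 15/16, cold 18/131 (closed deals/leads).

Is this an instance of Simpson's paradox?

Warm: Team West 8/10 = 80.0%, Team North 15/16 = 93.8% → Team North
Cold: Team West 3/118 = 2.5%, Team North 18/131 = 13.7% → Team North
Overall: Team West 11/128 = 8.6%, Team North 33/147 = 22.4% → Team North
Team North wins overall and in every lead group — no reversal.

No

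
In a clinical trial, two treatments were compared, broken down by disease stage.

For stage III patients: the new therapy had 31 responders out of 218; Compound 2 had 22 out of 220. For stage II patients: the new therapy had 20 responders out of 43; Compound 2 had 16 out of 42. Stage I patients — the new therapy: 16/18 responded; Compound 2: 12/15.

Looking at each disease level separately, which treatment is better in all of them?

Stage III: the new therapy 31/218 = 14.2%, Compound 2 22/220 = 10.0% → the new therapy
Stage II: the new therapy 20/43 = 46.5%, Compound 2 16/42 = 38.1% → the new therapy
Stage I: the new therapy 16/18 = 88.9%, Compound 2 12/15 = 80.0% → the new therapy
The new therapy has the higher rate in all 3 groups.

the new therapy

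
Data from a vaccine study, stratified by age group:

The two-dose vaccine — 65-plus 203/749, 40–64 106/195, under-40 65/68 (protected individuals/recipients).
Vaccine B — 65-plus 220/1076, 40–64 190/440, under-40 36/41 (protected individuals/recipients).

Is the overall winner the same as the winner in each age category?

65-plus: the two-dose vaccine 203/749 = 27.1%, Vaccine B 220/1076 = 20.4% → the two-dose vaccine
40–64: the two-dose vaccine 106/195 = 54.4%, Vaccine B 190/440 = 43.2% → the two-dose vaccine
Under-40: the two-dose vaccine 65/68 = 95.6%, Vaccine B 36/41 = 87.8% → the two-dose vaccine
Overall: the two-dose vaccine 374/1012 = 37.0%, Vaccine B 446/1557 = 28.6% → the two-dose vaccine
The two-dose vaccine wins overall and in every age group — no reversal.

Yes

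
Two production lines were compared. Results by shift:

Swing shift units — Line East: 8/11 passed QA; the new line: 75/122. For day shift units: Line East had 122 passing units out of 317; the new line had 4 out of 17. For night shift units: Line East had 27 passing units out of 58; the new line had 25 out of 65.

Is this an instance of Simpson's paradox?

Swing shift: Line East 8/11 = 72.7%, the new line 75/122 = 61.5% → Line East
Day shift: Line East 122/317 = 38.5%, the new line 4/17 = 23.5% → Line East
Night shift: Line East 27/58 = 46.6%, the new line 25/65 = 38.5% → Line East
Overall: Line East 157/386 = 40.7%, the new line 104/204 = 51.0% → the new line
Line East wins each shift group but the new line wins overall — the comparison reverses. Line East's units skew toward day shift, which has a lower base rate.

Yes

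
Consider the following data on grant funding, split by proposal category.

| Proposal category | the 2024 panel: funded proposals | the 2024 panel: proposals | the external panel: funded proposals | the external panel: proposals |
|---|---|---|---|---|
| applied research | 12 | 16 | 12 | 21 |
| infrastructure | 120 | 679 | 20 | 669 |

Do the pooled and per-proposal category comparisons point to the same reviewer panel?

Yes

Applied research: the 2024 panel 12/16 = 75.0%, the external panel 12/21 = 57.1% → the 2024 panel
Infrastructure: the 2024 panel 120/679 = 17.7%, the external panel 20/669 = 3.0% → the 2024 panel
Overall: the 2024 panel 132/695 = 19.0%, the external panel 32/690 = 4.6% → the 2024 panel
The 2024 panel wins overall and in every proposal group — no reversal.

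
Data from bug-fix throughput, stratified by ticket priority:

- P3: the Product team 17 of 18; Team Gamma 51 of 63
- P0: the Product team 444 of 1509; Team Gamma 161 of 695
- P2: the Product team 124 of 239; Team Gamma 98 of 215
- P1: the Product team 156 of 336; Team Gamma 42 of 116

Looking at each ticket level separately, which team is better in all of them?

P3: the Product team 17/18 = 94.4%, Team Gamma 51/63 = 81.0% → the Product team
P0: the Product team 444/1509 = 29.4%, Team Gamma 161/695 = 23.2% → the Product team
P2: the Product team 124/239 = 51.9%, Team Gamma 98/215 = 45.6% → the Product team
P1: the Product team 156/336 = 46.4%, Team Gamma 42/116 = 36.2% → the Product team
The Product team has the higher rate in all 4 groups.

the Product team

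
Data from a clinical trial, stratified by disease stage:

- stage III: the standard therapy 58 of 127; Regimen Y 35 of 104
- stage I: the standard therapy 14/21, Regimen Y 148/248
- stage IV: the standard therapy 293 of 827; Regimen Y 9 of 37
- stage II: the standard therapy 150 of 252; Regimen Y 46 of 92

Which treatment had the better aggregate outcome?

Stage III: the standard therapy 58/127 = 45.7%, Regimen Y 35/104 = 33.7% → the standard therapy
Stage I: the standard therapy 14/21 = 66.7%, Regimen Y 148/248 = 59.7% → the standard therapy
Stage IV: the standard therapy 293/827 = 35.4%, Regimen Y 9/37 = 24.3% → the standard therapy
Stage II: the standard therapy 150/252 = 59.5%, Regimen Y 46/92 = 50.0% → the standard therapy
Overall: the standard therapy 515/1227 = 42.0%, Regimen Y 238/481 = 49.5% → Regimen Y
(The standard therapy wins every disease group but Regimen Y wins overall — the standard therapy's patients skew toward the low-rate stage IV group.)

Regimen Y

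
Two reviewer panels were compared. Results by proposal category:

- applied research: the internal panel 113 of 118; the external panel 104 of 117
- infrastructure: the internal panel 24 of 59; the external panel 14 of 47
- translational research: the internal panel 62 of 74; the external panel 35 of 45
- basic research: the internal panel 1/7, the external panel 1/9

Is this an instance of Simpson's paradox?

Applied research: the internal panel 113/118 = 95.8%, the external panel 104/117 = 88.9% → the internal panel
Infrastructure: the internal panel 24/59 = 40.7%, the external panel 14/47 = 29.8% → the internal panel
Translational research: the internal panel 62/74 = 83.8%, the external panel 35/45 = 77.8% → the internal panel
Basic research: the internal panel 1/7 = 14.3%, the external panel 1/9 = 11.1% → the internal panel
Overall: the internal panel 200/258 = 77.5%, the external panel 154/218 = 70.6% → the internal panel
The internal panel wins overall and in every proposal group — no reversal.

No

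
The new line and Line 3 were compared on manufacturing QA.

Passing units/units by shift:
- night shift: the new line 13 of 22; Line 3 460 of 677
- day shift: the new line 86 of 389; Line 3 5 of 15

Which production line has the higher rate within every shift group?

Line 3

Night shift: the new line 13/22 = 59.1%, Line 3 460/677 = 67.9% → Line 3
Day shift: the new line 86/389 = 22.1%, Line 3 5/15 = 33.3% → Line 3
Line 3 has the higher rate in both groups.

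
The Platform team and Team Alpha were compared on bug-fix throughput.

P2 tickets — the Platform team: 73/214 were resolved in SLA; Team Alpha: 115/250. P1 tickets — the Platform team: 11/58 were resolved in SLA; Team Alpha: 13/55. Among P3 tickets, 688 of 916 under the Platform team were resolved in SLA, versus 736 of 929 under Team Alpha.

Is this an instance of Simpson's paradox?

P2: the Platform team 73/214 = 34.1%, Team Alpha 115/250 = 46.0% → Team Alpha
P1: the Platform team 11/58 = 19.0%, Team Alpha 13/55 = 23.6% → Team Alpha
P3: the Platform team 688/916 = 75.1%, Team Alpha 736/929 = 79.2% → Team Alpha
Overall: the Platform team 772/1188 = 65.0%, Team Alpha 864/1234 = 70.0% → Team Alpha
Team Alpha wins overall and in every ticket group — no reversal.

No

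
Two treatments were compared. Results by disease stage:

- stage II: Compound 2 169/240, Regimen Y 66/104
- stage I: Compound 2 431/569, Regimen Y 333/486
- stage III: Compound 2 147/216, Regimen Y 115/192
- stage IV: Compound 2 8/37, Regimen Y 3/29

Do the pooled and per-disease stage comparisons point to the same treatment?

Stage II: Compound 2 169/240 = 70.4%, Regimen Y 66/104 = 63.5% → Compound 2
Stage I: Compound 2 431/569 = 75.7%, Regimen Y 333/486 = 68.5% → Compound 2
Stage III: Compound 2 147/216 = 68.1%, Regimen Y 115/192 = 59.9% → Compound 2
Stage IV: Compound 2 8/37 = 21.6%, Regimen Y 3/29 = 10.3% → Compound 2
Overall: Compound 2 755/1062 = 71.1%, Regimen Y 517/811 = 63.7% → Compound 2
Compound 2 wins overall and in every disease group — no reversal.

Yes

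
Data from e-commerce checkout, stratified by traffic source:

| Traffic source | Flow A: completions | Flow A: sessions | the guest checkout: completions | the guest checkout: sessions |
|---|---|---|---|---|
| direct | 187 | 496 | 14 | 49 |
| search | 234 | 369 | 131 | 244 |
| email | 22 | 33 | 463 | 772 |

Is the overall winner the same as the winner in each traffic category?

Direct: Flow A 187/496 = 37.7%, the guest checkout 14/49 = 28.6% → Flow A
Search: Flow A 234/369 = 63.4%, the guest checkout 131/244 = 53.7% → Flow A
Email: Flow A 22/33 = 66.7%, the guest checkout 463/772 = 60.0% → Flow A
Overall: Flow A 443/898 = 49.3%, the guest checkout 608/1065 = 57.1% → the guest checkout
Flow A wins each traffic group but the guest checkout wins overall — the comparison reverses. Flow A's sessions skew toward direct, which has a lower base rate.

No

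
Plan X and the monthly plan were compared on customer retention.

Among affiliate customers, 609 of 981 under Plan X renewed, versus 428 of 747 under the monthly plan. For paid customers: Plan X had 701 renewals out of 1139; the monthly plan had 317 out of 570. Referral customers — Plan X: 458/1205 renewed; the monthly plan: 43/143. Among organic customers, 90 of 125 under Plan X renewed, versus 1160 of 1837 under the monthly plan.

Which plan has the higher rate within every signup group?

Affiliate: Plan X 609/981 = 62.1%, the monthly plan 428/747 = 57.3% → Plan X
Paid: Plan X 701/1139 = 61.5%, the monthly plan 317/570 = 55.6% → Plan X
Referral: Plan X 458/1205 = 38.0%, the monthly plan 43/143 = 30.1% → Plan X
Organic: Plan X 90/125 = 72.0%, the monthly plan 1160/1837 = 63.1% → Plan X
Plan X has the higher rate in all 4 groups.

Plan X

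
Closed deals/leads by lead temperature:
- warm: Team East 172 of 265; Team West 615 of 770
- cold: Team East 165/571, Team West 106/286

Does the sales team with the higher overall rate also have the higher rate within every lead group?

Yes

Warm: Team East 172/265 = 64.9%, Team West 615/770 = 79.9% → Team West
Cold: Team East 165/571 = 28.9%, Team West 106/286 = 37.1% → Team West
Overall: Team East 337/836 = 40.3%, Team West 721/1056 = 68.3% → Team West
Team West wins overall and in every lead group — no reversal.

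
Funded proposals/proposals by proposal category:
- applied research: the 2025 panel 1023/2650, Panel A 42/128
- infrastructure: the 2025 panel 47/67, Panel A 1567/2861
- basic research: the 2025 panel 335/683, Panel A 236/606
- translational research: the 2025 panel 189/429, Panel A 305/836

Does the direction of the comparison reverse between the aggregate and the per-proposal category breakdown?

Yes

Applied research: the 2025 panel 1023/2650 = 38.6%, Panel A 42/128 = 32.8% → the 2025 panel
Infrastructure: the 2025 panel 47/67 = 70.1%, Panel A 1567/2861 = 54.8% → the 2025 panel
Basic research: the 2025 panel 335/683 = 49.0%, Panel A 236/606 = 38.9% → the 2025 panel
Translational research: the 2025 panel 189/429 = 44.1%, Panel A 305/836 = 36.5% → the 2025 panel
Overall: the 2025 panel 1594/3829 = 41.6%, Panel A 2150/4431 = 48.5% → Panel A
The 2025 panel wins each proposal group but Panel A wins overall — the comparison reverses. The 2025 panel's proposals skew toward applied research, which has a lower base rate.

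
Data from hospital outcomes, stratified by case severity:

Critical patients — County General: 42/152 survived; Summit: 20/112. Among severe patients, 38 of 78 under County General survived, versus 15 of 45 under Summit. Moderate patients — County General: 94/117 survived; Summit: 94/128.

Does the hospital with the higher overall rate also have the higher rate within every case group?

Critical: County General 42/152 = 27.6%, Summit 20/112 = 17.9% → County General
Severe: County General 38/78 = 48.7%, Summit 15/45 = 33.3% → County General
Moderate: County General 94/117 = 80.3%, Summit 94/128 = 73.4% → County General
Overall: County General 174/347 = 50.1%, Summit 129/285 = 45.3% → County General
County General wins overall and in every case group — no reversal.

Yes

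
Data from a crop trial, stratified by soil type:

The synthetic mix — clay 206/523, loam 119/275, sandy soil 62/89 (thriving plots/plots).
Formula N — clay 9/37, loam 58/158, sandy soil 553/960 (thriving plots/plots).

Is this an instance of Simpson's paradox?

Yes

Clay: the synthetic mix 206/523 = 39.4%, Formula N 9/37 = 24.3% → the synthetic mix
Loam: the synthetic mix 119/275 = 43.3%, Formula N 58/158 = 36.7% → the synthetic mix
Sandy soil: the synthetic mix 62/89 = 69.7%, Formula N 553/960 = 57.6% → the synthetic mix
Overall: the synthetic mix 387/887 = 43.6%, Formula N 620/1155 = 53.7% → Formula N
The synthetic mix wins each soil group but Formula N wins overall — the comparison reverses. The synthetic mix's plots skew toward clay, which has a lower base rate.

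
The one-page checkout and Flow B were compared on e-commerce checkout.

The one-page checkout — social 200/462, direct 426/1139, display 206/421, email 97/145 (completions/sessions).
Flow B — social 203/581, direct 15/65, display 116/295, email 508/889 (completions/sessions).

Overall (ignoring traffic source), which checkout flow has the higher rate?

Social: the one-page checkout 200/462 = 43.3%, Flow B 203/581 = 34.9% → the one-page checkout
Direct: the one-page checkout 426/1139 = 37.4%, Flow B 15/65 = 23.1% → the one-page checkout
Display: the one-page checkout 206/421 = 48.9%, Flow B 116/295 = 39.3% → the one-page checkout
Email: the one-page checkout 97/145 = 66.9%, Flow B 508/889 = 57.1% → the one-page checkout
Overall: the one-page checkout 929/2167 = 42.9%, Flow B 842/1830 = 46.0% → Flow B
(The one-page checkout wins every traffic group but Flow B wins overall — the one-page checkout's sessions skew toward the low-rate direct group.)

Flow B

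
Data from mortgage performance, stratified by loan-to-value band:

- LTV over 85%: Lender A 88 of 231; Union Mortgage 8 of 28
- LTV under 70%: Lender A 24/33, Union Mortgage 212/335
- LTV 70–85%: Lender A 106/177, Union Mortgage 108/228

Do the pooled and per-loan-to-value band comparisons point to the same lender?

LTV over 85%: Lender A 88/231 = 38.1%, Union Mortgage 8/28 = 28.6% → Lender A
LTV under 70%: Lender A 24/33 = 72.7%, Union Mortgage 212/335 = 63.3% → Lender A
LTV 70–85%: Lender A 106/177 = 59.9%, Union Mortgage 108/228 = 47.4% → Lender A
Overall: Lender A 218/441 = 49.4%, Union Mortgage 328/591 = 55.5% → Union Mortgage
Lender A wins each loan-to-value group but Union Mortgage wins overall — the comparison reverses. Lender A's loans skew toward LTV over 85%, which has a lower base rate.

No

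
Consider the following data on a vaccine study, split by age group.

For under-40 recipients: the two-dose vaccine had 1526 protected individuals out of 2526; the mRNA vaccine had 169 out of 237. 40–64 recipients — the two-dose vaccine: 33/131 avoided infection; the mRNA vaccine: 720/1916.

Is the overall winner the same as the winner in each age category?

Under-40: the two-dose vaccine 1526/2526 = 60.4%, the mRNA vaccine 169/237 = 71.3% → the mRNA vaccine
40–64: the two-dose vaccine 33/131 = 25.2%, the mRNA vaccine 720/1916 = 37.6% → the mRNA vaccine
Overall: the two-dose vaccine 1559/2657 = 58.7%, the mRNA vaccine 889/2153 = 41.3% → the two-dose vaccine
The mRNA vaccine wins each age group but the two-dose vaccine wins overall — the comparison reverses. The mRNA vaccine's recipients skew toward 40–64, which has a lower base rate.

No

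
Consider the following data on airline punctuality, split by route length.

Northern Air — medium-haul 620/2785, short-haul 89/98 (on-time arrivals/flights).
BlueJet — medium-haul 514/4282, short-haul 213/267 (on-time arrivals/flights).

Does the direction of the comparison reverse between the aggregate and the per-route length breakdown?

Medium-haul: Northern Air 620/2785 = 22.3%, BlueJet 514/4282 = 12.0% → Northern Air
Short-haul: Northern Air 89/98 = 90.8%, BlueJet 213/267 = 79.8% → Northern Air
Overall: Northern Air 709/2883 = 24.6%, BlueJet 727/4549 = 16.0% → Northern Air
Northern Air wins overall and in every route group — no reversal.

No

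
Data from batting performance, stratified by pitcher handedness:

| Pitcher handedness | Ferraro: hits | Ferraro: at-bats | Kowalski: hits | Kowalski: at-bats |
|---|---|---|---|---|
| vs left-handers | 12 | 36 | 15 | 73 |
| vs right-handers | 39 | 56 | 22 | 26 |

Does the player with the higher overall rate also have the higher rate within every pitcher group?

No

Vs left-handers: Ferraro 12/36 = 33.3%, Kowalski 15/73 = 20.5% → Ferraro
Vs right-handers: Ferraro 39/56 = 69.6%, Kowalski 22/26 = 84.6% → Kowalski
Overall: Ferraro 51/92 = 55.4%, Kowalski 37/99 = 37.4% → Ferraro
Neither sweeps: Ferraro wins 1 of 2 groups, Kowalski wins 1. Ferraro wins overall but not every group — no Simpson reversal.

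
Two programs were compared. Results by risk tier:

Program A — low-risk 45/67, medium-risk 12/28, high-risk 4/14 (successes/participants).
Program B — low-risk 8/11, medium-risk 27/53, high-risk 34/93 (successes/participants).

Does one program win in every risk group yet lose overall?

Low-risk: Program A 45/67 = 67.2%, Program B 8/11 = 72.7% → Program B
Medium-risk: Program A 12/28 = 42.9%, Program B 27/53 = 50.9% → Program B
High-risk: Program A 4/14 = 28.6%, Program B 34/93 = 36.6% → Program B
Overall: Program A 61/109 = 56.0%, Program B 69/157 = 43.9% → Program A
Program B wins each risk group but Program A wins overall — the comparison reverses. Program B's participants skew toward high-risk, which has a lower base rate.

Yes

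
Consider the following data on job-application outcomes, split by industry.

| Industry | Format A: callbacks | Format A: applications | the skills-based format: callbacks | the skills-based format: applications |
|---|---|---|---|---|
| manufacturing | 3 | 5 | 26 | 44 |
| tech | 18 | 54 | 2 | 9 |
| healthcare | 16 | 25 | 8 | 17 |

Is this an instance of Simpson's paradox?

Yes

Manufacturing: Format A 3/5 = 60.0%, the skills-based format 26/44 = 59.1% → Format A
Tech: Format A 18/54 = 33.3%, the skills-based format 2/9 = 22.2% → Format A
Healthcare: Format A 16/25 = 64.0%, the skills-based format 8/17 = 47.1% → Format A
Overall: Format A 37/84 = 44.0%, the skills-based format 36/70 = 51.4% → the skills-based format
Format A wins each industry group but the skills-based format wins overall — the comparison reverses. Format A's applications skew toward tech, which has a lower base rate.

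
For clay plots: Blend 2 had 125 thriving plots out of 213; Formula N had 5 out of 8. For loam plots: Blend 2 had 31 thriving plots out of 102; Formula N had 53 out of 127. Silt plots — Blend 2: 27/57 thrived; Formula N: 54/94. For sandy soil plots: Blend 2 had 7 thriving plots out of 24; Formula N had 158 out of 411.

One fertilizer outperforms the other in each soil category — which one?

Clay: Blend 2 125/213 = 58.7%, Formula N 5/8 = 62.5% → Formula N
Loam: Blend 2 31/102 = 30.4%, Formula N 53/127 = 41.7% → Formula N
Silt: Blend 2 27/57 = 47.4%, Formula N 54/94 = 57.4% → Formula N
Sandy soil: Blend 2 7/24 = 29.2%, Formula N 158/411 = 38.4% → Formula N
Formula N has the higher rate in all 4 groups.

Formula N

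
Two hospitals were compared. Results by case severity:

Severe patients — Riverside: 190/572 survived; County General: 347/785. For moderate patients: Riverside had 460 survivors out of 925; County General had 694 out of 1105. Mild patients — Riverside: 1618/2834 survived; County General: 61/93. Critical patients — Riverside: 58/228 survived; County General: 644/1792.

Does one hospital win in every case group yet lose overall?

Yes

Severe: Riverside 190/572 = 33.2%, County General 347/785 = 44.2% → County General
Moderate: Riverside 460/925 = 49.7%, County General 694/1105 = 62.8% → County General
Mild: Riverside 1618/2834 = 57.1%, County General 61/93 = 65.6% → County General
Critical: Riverside 58/228 = 25.4%, County General 644/1792 = 35.9% → County General
Overall: Riverside 2326/4559 = 51.0%, County General 1746/3775 = 46.3% → Riverside
County General wins each case group but Riverside wins overall — the comparison reverses. County General's patients skew toward critical, which has a lower base rate.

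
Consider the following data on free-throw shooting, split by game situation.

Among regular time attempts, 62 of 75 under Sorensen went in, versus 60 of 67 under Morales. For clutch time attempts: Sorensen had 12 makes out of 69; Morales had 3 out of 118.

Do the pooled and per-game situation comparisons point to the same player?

No

Regular time: Sorensen 62/75 = 82.7%, Morales 60/67 = 89.6% → Morales
Clutch time: Sorensen 12/69 = 17.4%, Morales 3/118 = 2.5% → Sorensen
Overall: Sorensen 74/144 = 51.4%, Morales 63/185 = 34.1% → Sorensen
Neither sweeps: Sorensen wins 1 of 2 groups, Morales wins 1. Sorensen wins overall but not every group — no Simpson reversal.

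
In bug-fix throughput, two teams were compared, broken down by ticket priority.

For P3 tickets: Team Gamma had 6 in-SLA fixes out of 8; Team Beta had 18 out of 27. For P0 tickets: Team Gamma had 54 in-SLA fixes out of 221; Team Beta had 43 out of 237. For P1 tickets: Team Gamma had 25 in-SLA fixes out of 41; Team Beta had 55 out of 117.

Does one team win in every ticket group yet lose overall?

P3: Team Gamma 6/8 = 75.0%, Team Beta 18/27 = 66.7% → Team Gamma
P0: Team Gamma 54/221 = 24.4%, Team Beta 43/237 = 18.1% → Team Gamma
P1: Team Gamma 25/41 = 61.0%, Team Beta 55/117 = 47.0% → Team Gamma
Overall: Team Gamma 85/270 = 31.5%, Team Beta 116/381 = 30.4% → Team Gamma
Team Gamma wins overall and in every ticket group — no reversal.

No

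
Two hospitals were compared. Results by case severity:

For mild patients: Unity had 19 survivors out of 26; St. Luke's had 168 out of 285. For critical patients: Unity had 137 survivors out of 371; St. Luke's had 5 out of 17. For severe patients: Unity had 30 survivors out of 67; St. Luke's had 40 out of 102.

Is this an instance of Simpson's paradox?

Mild: Unity 19/26 = 73.1%, St. Luke's 168/285 = 58.9% → Unity
Critical: Unity 137/371 = 36.9%, St. Luke's 5/17 = 29.4% → Unity
Severe: Unity 30/67 = 44.8%, St. Luke's 40/102 = 39.2% → Unity
Overall: Unity 186/464 = 40.1%, St. Luke's 213/404 = 52.7% → St. Luke's
Unity wins each case group but St. Luke's wins overall — the comparison reverses. Unity's patients skew toward critical, which has a lower base rate.

Yes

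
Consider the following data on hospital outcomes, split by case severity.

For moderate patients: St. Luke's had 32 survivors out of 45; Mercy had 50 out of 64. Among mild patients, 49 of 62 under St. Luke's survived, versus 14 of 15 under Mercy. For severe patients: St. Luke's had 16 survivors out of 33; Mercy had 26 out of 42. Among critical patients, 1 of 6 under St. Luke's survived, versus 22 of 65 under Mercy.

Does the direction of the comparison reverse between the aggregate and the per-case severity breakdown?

Moderate: St. Luke's 32/45 = 71.1%, Mercy 50/64 = 78.1% → Mercy
Mild: St. Luke's 49/62 = 79.0%, Mercy 14/15 = 93.3% → Mercy
Severe: St. Luke's 16/33 = 48.5%, Mercy 26/42 = 61.9% → Mercy
Critical: St. Luke's 1/6 = 16.7%, Mercy 22/65 = 33.8% → Mercy
Overall: St. Luke's 98/146 = 67.1%, Mercy 112/186 = 60.2% → St. Luke's
Mercy wins each case group but St. Luke's wins overall — the comparison reverses. Mercy's patients skew toward critical, which has a lower base rate.

Yes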